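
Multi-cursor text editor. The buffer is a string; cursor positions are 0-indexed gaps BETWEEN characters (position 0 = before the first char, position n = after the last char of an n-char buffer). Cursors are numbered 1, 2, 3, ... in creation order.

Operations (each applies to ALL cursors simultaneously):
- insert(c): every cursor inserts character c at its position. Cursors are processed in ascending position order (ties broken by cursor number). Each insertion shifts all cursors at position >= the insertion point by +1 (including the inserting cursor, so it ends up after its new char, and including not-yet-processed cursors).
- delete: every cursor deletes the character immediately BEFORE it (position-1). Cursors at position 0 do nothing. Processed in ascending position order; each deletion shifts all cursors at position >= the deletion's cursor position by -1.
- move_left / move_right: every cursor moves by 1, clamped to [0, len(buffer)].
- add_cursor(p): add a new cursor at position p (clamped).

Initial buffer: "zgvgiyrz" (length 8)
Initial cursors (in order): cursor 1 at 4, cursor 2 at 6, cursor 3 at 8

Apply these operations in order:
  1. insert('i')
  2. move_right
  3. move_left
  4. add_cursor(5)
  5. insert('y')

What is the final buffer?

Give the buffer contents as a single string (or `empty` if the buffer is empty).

After op 1 (insert('i')): buffer="zgvgiiyirzi" (len 11), cursors c1@5 c2@8 c3@11, authorship ....1..2..3
After op 2 (move_right): buffer="zgvgiiyirzi" (len 11), cursors c1@6 c2@9 c3@11, authorship ....1..2..3
After op 3 (move_left): buffer="zgvgiiyirzi" (len 11), cursors c1@5 c2@8 c3@10, authorship ....1..2..3
After op 4 (add_cursor(5)): buffer="zgvgiiyirzi" (len 11), cursors c1@5 c4@5 c2@8 c3@10, authorship ....1..2..3
After op 5 (insert('y')): buffer="zgvgiyyiyiyrzyi" (len 15), cursors c1@7 c4@7 c2@11 c3@14, authorship ....114..22..33

Answer: zgvgiyyiyiyrzyi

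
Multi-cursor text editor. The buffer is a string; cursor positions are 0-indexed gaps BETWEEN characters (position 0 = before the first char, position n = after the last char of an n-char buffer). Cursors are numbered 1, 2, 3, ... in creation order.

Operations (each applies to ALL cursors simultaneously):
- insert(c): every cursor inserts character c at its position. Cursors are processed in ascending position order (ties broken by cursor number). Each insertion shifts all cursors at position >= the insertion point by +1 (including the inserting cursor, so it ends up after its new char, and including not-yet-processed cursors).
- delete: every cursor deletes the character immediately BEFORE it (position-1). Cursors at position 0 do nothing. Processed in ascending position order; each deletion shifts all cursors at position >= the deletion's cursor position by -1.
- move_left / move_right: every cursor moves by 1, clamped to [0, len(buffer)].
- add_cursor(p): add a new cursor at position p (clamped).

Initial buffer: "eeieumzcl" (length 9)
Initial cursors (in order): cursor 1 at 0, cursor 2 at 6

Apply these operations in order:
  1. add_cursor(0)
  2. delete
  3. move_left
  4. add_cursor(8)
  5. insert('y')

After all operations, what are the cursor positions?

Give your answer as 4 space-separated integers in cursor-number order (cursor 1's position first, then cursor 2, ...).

After op 1 (add_cursor(0)): buffer="eeieumzcl" (len 9), cursors c1@0 c3@0 c2@6, authorship .........
After op 2 (delete): buffer="eeieuzcl" (len 8), cursors c1@0 c3@0 c2@5, authorship ........
After op 3 (move_left): buffer="eeieuzcl" (len 8), cursors c1@0 c3@0 c2@4, authorship ........
After op 4 (add_cursor(8)): buffer="eeieuzcl" (len 8), cursors c1@0 c3@0 c2@4 c4@8, authorship ........
After op 5 (insert('y')): buffer="yyeeieyuzcly" (len 12), cursors c1@2 c3@2 c2@7 c4@12, authorship 13....2....4

Answer: 2 7 2 12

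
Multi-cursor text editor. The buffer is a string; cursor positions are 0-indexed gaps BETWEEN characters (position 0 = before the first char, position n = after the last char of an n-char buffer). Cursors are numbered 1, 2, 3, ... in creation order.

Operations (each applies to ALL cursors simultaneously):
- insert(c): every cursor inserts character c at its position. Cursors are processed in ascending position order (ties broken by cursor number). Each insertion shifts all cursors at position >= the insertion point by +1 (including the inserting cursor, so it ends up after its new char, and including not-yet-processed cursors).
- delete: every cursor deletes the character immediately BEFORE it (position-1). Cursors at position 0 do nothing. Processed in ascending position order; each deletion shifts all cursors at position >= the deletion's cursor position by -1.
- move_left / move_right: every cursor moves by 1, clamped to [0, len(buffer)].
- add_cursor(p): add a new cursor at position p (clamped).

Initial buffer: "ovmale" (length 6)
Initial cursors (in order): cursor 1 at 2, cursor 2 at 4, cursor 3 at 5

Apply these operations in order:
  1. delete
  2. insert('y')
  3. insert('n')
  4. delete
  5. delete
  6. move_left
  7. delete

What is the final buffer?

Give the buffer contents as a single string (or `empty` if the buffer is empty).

After op 1 (delete): buffer="ome" (len 3), cursors c1@1 c2@2 c3@2, authorship ...
After op 2 (insert('y')): buffer="oymyye" (len 6), cursors c1@2 c2@5 c3@5, authorship .1.23.
After op 3 (insert('n')): buffer="oynmyynne" (len 9), cursors c1@3 c2@8 c3@8, authorship .11.2323.
After op 4 (delete): buffer="oymyye" (len 6), cursors c1@2 c2@5 c3@5, authorship .1.23.
After op 5 (delete): buffer="ome" (len 3), cursors c1@1 c2@2 c3@2, authorship ...
After op 6 (move_left): buffer="ome" (len 3), cursors c1@0 c2@1 c3@1, authorship ...
After op 7 (delete): buffer="me" (len 2), cursors c1@0 c2@0 c3@0, authorship ..

Answer: me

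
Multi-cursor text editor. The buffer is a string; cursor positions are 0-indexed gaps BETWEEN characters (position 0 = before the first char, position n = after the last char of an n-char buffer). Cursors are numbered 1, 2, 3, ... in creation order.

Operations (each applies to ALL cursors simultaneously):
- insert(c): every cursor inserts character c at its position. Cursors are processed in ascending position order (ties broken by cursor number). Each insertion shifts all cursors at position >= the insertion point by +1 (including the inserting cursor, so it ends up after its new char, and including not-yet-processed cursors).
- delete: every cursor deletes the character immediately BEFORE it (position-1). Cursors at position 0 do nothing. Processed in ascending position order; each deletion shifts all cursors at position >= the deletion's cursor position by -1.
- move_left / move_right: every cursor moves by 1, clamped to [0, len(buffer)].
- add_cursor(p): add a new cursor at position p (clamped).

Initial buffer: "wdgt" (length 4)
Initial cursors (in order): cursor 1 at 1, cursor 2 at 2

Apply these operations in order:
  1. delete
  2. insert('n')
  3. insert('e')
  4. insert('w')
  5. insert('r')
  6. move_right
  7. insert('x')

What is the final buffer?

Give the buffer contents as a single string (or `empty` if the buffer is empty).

Answer: nneewwrrgxxt

Derivation:
After op 1 (delete): buffer="gt" (len 2), cursors c1@0 c2@0, authorship ..
After op 2 (insert('n')): buffer="nngt" (len 4), cursors c1@2 c2@2, authorship 12..
After op 3 (insert('e')): buffer="nneegt" (len 6), cursors c1@4 c2@4, authorship 1212..
After op 4 (insert('w')): buffer="nneewwgt" (len 8), cursors c1@6 c2@6, authorship 121212..
After op 5 (insert('r')): buffer="nneewwrrgt" (len 10), cursors c1@8 c2@8, authorship 12121212..
After op 6 (move_right): buffer="nneewwrrgt" (len 10), cursors c1@9 c2@9, authorship 12121212..
After op 7 (insert('x')): buffer="nneewwrrgxxt" (len 12), cursors c1@11 c2@11, authorship 12121212.12.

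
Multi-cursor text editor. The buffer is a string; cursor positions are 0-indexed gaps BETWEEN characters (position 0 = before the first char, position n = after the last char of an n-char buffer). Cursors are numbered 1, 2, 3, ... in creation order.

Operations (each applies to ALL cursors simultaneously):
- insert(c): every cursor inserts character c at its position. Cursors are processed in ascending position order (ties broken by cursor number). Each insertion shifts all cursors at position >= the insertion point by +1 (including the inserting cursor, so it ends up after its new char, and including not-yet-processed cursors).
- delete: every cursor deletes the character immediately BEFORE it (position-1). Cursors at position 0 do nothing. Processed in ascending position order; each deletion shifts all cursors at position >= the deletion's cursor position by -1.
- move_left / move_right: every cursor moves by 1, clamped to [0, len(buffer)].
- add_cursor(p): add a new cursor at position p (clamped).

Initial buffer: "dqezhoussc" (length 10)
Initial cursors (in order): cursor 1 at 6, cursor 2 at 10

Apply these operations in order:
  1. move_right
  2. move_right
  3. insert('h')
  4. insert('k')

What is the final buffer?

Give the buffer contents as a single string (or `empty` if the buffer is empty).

Answer: dqezhoushkschk

Derivation:
After op 1 (move_right): buffer="dqezhoussc" (len 10), cursors c1@7 c2@10, authorship ..........
After op 2 (move_right): buffer="dqezhoussc" (len 10), cursors c1@8 c2@10, authorship ..........
After op 3 (insert('h')): buffer="dqezhoushsch" (len 12), cursors c1@9 c2@12, authorship ........1..2
After op 4 (insert('k')): buffer="dqezhoushkschk" (len 14), cursors c1@10 c2@14, authorship ........11..22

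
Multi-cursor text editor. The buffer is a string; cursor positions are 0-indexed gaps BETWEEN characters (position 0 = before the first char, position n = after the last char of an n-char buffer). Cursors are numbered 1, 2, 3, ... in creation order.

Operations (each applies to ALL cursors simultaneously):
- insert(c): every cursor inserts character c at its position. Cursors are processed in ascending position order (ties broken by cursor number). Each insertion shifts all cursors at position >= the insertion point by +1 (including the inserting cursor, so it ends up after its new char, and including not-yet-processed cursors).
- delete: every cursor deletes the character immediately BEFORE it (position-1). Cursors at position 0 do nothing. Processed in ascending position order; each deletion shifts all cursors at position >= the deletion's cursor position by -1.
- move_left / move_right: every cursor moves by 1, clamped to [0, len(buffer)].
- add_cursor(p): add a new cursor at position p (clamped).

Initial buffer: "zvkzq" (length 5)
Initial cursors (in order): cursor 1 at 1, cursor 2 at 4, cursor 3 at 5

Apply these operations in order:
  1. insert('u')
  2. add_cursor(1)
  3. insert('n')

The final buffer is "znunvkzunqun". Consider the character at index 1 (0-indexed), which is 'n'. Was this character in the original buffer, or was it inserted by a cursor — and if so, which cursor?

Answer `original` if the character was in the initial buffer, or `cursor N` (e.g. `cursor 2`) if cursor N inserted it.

Answer: cursor 4

Derivation:
After op 1 (insert('u')): buffer="zuvkzuqu" (len 8), cursors c1@2 c2@6 c3@8, authorship .1...2.3
After op 2 (add_cursor(1)): buffer="zuvkzuqu" (len 8), cursors c4@1 c1@2 c2@6 c3@8, authorship .1...2.3
After op 3 (insert('n')): buffer="znunvkzunqun" (len 12), cursors c4@2 c1@4 c2@9 c3@12, authorship .411...22.33
Authorship (.=original, N=cursor N): . 4 1 1 . . . 2 2 . 3 3
Index 1: author = 4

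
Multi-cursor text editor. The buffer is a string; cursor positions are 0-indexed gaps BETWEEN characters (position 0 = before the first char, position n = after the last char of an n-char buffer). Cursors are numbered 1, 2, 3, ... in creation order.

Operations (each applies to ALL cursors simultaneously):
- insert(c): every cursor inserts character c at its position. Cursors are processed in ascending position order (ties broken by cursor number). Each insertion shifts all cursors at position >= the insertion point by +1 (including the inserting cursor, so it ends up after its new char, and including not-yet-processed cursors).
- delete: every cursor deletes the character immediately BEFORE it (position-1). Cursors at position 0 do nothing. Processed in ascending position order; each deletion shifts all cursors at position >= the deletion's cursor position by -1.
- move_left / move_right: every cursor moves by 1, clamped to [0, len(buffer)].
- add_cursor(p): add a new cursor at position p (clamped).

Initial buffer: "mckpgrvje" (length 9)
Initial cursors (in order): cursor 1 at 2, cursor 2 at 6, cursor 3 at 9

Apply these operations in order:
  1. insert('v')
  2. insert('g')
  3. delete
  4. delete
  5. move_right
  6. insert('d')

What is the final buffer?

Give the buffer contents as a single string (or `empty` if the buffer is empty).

Answer: mckdpgrvdjed

Derivation:
After op 1 (insert('v')): buffer="mcvkpgrvvjev" (len 12), cursors c1@3 c2@8 c3@12, authorship ..1....2...3
After op 2 (insert('g')): buffer="mcvgkpgrvgvjevg" (len 15), cursors c1@4 c2@10 c3@15, authorship ..11....22...33
After op 3 (delete): buffer="mcvkpgrvvjev" (len 12), cursors c1@3 c2@8 c3@12, authorship ..1....2...3
After op 4 (delete): buffer="mckpgrvje" (len 9), cursors c1@2 c2@6 c3@9, authorship .........
After op 5 (move_right): buffer="mckpgrvje" (len 9), cursors c1@3 c2@7 c3@9, authorship .........
After op 6 (insert('d')): buffer="mckdpgrvdjed" (len 12), cursors c1@4 c2@9 c3@12, authorship ...1....2..3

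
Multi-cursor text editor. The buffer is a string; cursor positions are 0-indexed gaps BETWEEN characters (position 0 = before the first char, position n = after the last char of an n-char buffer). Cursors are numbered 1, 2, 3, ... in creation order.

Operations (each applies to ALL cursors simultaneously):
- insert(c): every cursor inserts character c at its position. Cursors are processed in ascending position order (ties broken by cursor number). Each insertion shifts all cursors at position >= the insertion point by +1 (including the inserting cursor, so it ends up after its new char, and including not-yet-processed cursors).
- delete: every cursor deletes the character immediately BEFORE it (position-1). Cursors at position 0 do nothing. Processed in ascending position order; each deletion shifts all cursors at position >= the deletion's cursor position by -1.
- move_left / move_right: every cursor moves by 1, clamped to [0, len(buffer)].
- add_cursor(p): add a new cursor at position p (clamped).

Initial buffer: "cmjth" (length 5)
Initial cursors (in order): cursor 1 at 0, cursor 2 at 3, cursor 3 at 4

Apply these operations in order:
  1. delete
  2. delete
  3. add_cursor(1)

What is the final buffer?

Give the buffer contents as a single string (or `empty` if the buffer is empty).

Answer: h

Derivation:
After op 1 (delete): buffer="cmh" (len 3), cursors c1@0 c2@2 c3@2, authorship ...
After op 2 (delete): buffer="h" (len 1), cursors c1@0 c2@0 c3@0, authorship .
After op 3 (add_cursor(1)): buffer="h" (len 1), cursors c1@0 c2@0 c3@0 c4@1, authorship .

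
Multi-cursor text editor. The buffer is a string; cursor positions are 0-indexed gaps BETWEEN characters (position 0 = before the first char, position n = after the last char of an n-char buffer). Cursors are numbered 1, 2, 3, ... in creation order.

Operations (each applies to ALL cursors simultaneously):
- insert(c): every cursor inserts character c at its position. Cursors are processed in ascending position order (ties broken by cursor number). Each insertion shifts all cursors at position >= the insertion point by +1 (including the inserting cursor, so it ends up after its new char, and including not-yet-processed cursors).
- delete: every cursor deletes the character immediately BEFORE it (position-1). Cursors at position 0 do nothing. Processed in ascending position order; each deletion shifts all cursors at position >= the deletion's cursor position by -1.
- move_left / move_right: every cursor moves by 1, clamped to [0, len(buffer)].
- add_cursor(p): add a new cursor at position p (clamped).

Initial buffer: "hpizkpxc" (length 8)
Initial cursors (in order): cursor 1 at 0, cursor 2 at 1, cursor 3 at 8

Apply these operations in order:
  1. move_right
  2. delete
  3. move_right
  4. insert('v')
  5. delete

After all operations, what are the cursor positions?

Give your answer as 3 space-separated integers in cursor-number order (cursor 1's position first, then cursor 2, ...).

Answer: 1 1 5

Derivation:
After op 1 (move_right): buffer="hpizkpxc" (len 8), cursors c1@1 c2@2 c3@8, authorship ........
After op 2 (delete): buffer="izkpx" (len 5), cursors c1@0 c2@0 c3@5, authorship .....
After op 3 (move_right): buffer="izkpx" (len 5), cursors c1@1 c2@1 c3@5, authorship .....
After op 4 (insert('v')): buffer="ivvzkpxv" (len 8), cursors c1@3 c2@3 c3@8, authorship .12....3
After op 5 (delete): buffer="izkpx" (len 5), cursors c1@1 c2@1 c3@5, authorship .....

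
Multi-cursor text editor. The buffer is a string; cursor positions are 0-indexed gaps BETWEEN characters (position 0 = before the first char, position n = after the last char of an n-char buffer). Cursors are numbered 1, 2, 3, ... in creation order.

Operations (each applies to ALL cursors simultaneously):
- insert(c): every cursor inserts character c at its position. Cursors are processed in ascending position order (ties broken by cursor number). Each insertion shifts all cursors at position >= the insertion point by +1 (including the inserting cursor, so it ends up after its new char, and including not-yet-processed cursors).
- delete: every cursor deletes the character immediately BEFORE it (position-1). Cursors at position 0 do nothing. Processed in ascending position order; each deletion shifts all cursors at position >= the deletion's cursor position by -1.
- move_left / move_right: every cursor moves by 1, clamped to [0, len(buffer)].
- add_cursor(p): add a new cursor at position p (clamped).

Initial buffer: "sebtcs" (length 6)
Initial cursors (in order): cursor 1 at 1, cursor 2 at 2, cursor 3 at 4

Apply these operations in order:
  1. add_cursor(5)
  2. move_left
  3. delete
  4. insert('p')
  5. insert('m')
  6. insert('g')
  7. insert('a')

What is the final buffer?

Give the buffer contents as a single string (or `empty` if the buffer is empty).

After op 1 (add_cursor(5)): buffer="sebtcs" (len 6), cursors c1@1 c2@2 c3@4 c4@5, authorship ......
After op 2 (move_left): buffer="sebtcs" (len 6), cursors c1@0 c2@1 c3@3 c4@4, authorship ......
After op 3 (delete): buffer="ecs" (len 3), cursors c1@0 c2@0 c3@1 c4@1, authorship ...
After op 4 (insert('p')): buffer="ppeppcs" (len 7), cursors c1@2 c2@2 c3@5 c4@5, authorship 12.34..
After op 5 (insert('m')): buffer="ppmmeppmmcs" (len 11), cursors c1@4 c2@4 c3@9 c4@9, authorship 1212.3434..
After op 6 (insert('g')): buffer="ppmmggeppmmggcs" (len 15), cursors c1@6 c2@6 c3@13 c4@13, authorship 121212.343434..
After op 7 (insert('a')): buffer="ppmmggaaeppmmggaacs" (len 19), cursors c1@8 c2@8 c3@17 c4@17, authorship 12121212.34343434..

Answer: ppmmggaaeppmmggaacs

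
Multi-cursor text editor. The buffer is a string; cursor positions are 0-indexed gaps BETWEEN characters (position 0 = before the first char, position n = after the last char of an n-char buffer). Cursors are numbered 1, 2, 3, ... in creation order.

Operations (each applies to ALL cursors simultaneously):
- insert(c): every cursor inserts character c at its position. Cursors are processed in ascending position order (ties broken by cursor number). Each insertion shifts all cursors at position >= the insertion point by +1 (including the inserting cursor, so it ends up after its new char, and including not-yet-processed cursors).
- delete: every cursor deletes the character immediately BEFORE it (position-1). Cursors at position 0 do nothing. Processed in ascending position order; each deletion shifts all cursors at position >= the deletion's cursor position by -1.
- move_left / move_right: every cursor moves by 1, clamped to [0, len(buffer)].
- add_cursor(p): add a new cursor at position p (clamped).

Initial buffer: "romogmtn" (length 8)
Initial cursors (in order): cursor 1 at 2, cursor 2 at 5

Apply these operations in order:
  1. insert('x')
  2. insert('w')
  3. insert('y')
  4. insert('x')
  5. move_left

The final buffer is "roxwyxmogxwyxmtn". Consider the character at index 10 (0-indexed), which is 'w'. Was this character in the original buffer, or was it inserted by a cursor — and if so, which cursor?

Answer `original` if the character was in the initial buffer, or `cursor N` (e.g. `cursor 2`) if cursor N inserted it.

Answer: cursor 2

Derivation:
After op 1 (insert('x')): buffer="roxmogxmtn" (len 10), cursors c1@3 c2@7, authorship ..1...2...
After op 2 (insert('w')): buffer="roxwmogxwmtn" (len 12), cursors c1@4 c2@9, authorship ..11...22...
After op 3 (insert('y')): buffer="roxwymogxwymtn" (len 14), cursors c1@5 c2@11, authorship ..111...222...
After op 4 (insert('x')): buffer="roxwyxmogxwyxmtn" (len 16), cursors c1@6 c2@13, authorship ..1111...2222...
After op 5 (move_left): buffer="roxwyxmogxwyxmtn" (len 16), cursors c1@5 c2@12, authorship ..1111...2222...
Authorship (.=original, N=cursor N): . . 1 1 1 1 . . . 2 2 2 2 . . .
Index 10: author = 2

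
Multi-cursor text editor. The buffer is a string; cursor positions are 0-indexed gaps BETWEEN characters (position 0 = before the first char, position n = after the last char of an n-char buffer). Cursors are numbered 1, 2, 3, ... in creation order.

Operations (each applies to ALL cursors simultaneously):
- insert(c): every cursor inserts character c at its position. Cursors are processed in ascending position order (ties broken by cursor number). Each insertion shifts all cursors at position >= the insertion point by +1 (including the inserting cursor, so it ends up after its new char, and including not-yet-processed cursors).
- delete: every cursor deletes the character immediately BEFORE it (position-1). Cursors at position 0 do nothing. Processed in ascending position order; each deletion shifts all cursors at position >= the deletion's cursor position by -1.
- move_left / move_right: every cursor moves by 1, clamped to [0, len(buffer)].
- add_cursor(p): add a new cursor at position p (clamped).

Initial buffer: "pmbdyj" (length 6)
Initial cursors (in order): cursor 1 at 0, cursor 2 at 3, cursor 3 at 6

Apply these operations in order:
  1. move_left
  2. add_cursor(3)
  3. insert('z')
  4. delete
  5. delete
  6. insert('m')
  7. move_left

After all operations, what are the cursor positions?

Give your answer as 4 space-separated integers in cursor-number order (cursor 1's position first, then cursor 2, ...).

Answer: 0 3 5 3

Derivation:
After op 1 (move_left): buffer="pmbdyj" (len 6), cursors c1@0 c2@2 c3@5, authorship ......
After op 2 (add_cursor(3)): buffer="pmbdyj" (len 6), cursors c1@0 c2@2 c4@3 c3@5, authorship ......
After op 3 (insert('z')): buffer="zpmzbzdyzj" (len 10), cursors c1@1 c2@4 c4@6 c3@9, authorship 1..2.4..3.
After op 4 (delete): buffer="pmbdyj" (len 6), cursors c1@0 c2@2 c4@3 c3@5, authorship ......
After op 5 (delete): buffer="pdj" (len 3), cursors c1@0 c2@1 c4@1 c3@2, authorship ...
After op 6 (insert('m')): buffer="mpmmdmj" (len 7), cursors c1@1 c2@4 c4@4 c3@6, authorship 1.24.3.
After op 7 (move_left): buffer="mpmmdmj" (len 7), cursors c1@0 c2@3 c4@3 c3@5, authorship 1.24.3.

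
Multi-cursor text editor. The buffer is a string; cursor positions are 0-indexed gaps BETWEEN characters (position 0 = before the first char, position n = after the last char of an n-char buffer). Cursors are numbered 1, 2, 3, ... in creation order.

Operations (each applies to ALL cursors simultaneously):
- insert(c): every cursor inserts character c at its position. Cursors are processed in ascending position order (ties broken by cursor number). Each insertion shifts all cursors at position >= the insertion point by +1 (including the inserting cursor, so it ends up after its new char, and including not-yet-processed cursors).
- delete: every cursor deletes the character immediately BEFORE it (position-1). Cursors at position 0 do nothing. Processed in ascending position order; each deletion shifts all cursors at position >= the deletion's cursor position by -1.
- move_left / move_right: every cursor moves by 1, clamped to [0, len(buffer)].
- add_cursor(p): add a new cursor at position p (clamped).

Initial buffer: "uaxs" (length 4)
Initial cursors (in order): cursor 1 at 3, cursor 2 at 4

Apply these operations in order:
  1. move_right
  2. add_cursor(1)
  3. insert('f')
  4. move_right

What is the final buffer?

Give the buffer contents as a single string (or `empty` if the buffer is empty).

After op 1 (move_right): buffer="uaxs" (len 4), cursors c1@4 c2@4, authorship ....
After op 2 (add_cursor(1)): buffer="uaxs" (len 4), cursors c3@1 c1@4 c2@4, authorship ....
After op 3 (insert('f')): buffer="ufaxsff" (len 7), cursors c3@2 c1@7 c2@7, authorship .3...12
After op 4 (move_right): buffer="ufaxsff" (len 7), cursors c3@3 c1@7 c2@7, authorship .3...12

Answer: ufaxsff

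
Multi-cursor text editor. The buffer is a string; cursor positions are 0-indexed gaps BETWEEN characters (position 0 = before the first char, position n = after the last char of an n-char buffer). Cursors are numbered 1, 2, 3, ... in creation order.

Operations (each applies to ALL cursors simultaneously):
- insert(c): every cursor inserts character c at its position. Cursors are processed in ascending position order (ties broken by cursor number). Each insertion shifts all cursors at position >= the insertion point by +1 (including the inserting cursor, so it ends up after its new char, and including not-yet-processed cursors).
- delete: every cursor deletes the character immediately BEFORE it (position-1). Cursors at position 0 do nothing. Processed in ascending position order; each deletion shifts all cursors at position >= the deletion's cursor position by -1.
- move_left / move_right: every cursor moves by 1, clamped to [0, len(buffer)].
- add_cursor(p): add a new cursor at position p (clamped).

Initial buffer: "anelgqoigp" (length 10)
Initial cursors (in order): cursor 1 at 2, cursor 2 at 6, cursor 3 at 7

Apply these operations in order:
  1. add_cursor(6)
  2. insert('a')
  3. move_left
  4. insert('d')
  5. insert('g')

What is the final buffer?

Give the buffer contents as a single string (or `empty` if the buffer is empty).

Answer: andgaelgqaddggaodgaigp

Derivation:
After op 1 (add_cursor(6)): buffer="anelgqoigp" (len 10), cursors c1@2 c2@6 c4@6 c3@7, authorship ..........
After op 2 (insert('a')): buffer="anaelgqaaoaigp" (len 14), cursors c1@3 c2@9 c4@9 c3@11, authorship ..1....24.3...
After op 3 (move_left): buffer="anaelgqaaoaigp" (len 14), cursors c1@2 c2@8 c4@8 c3@10, authorship ..1....24.3...
After op 4 (insert('d')): buffer="andaelgqaddaodaigp" (len 18), cursors c1@3 c2@11 c4@11 c3@14, authorship ..11....2244.33...
After op 5 (insert('g')): buffer="andgaelgqaddggaodgaigp" (len 22), cursors c1@4 c2@14 c4@14 c3@18, authorship ..111....224244.333...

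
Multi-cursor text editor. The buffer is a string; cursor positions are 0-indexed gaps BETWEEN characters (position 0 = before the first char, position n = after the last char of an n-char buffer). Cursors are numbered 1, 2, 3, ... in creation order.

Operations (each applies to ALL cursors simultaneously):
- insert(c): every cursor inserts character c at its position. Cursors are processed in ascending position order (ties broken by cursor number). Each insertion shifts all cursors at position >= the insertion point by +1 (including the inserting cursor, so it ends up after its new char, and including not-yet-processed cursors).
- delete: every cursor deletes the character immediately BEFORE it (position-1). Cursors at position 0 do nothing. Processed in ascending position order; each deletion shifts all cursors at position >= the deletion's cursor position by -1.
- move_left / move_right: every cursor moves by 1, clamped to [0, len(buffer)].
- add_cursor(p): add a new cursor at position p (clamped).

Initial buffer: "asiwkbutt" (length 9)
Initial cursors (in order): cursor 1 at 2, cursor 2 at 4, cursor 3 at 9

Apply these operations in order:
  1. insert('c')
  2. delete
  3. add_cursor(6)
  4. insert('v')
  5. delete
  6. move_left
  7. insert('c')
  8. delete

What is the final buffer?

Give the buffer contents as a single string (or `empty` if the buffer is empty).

After op 1 (insert('c')): buffer="asciwckbuttc" (len 12), cursors c1@3 c2@6 c3@12, authorship ..1..2.....3
After op 2 (delete): buffer="asiwkbutt" (len 9), cursors c1@2 c2@4 c3@9, authorship .........
After op 3 (add_cursor(6)): buffer="asiwkbutt" (len 9), cursors c1@2 c2@4 c4@6 c3@9, authorship .........
After op 4 (insert('v')): buffer="asviwvkbvuttv" (len 13), cursors c1@3 c2@6 c4@9 c3@13, authorship ..1..2..4...3
After op 5 (delete): buffer="asiwkbutt" (len 9), cursors c1@2 c2@4 c4@6 c3@9, authorship .........
After op 6 (move_left): buffer="asiwkbutt" (len 9), cursors c1@1 c2@3 c4@5 c3@8, authorship .........
After op 7 (insert('c')): buffer="acsicwkcbutct" (len 13), cursors c1@2 c2@5 c4@8 c3@12, authorship .1..2..4...3.
After op 8 (delete): buffer="asiwkbutt" (len 9), cursors c1@1 c2@3 c4@5 c3@8, authorship .........

Answer: asiwkbutt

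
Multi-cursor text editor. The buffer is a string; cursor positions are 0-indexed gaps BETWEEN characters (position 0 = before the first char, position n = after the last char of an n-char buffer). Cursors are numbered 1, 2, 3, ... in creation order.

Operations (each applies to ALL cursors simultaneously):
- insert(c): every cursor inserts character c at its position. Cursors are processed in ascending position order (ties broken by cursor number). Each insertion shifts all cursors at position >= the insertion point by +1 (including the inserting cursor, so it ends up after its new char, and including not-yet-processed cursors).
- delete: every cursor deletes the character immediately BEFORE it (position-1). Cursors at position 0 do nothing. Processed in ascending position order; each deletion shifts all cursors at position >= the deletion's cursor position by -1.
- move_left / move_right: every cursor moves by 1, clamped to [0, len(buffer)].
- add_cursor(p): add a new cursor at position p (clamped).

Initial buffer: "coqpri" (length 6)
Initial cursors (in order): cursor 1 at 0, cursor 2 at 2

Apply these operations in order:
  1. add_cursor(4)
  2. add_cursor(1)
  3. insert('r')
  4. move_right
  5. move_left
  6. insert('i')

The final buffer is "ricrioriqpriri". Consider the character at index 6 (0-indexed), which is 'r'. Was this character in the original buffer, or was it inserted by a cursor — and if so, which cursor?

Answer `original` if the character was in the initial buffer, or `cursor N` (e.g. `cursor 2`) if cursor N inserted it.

After op 1 (add_cursor(4)): buffer="coqpri" (len 6), cursors c1@0 c2@2 c3@4, authorship ......
After op 2 (add_cursor(1)): buffer="coqpri" (len 6), cursors c1@0 c4@1 c2@2 c3@4, authorship ......
After op 3 (insert('r')): buffer="rcrorqprri" (len 10), cursors c1@1 c4@3 c2@5 c3@8, authorship 1.4.2..3..
After op 4 (move_right): buffer="rcrorqprri" (len 10), cursors c1@2 c4@4 c2@6 c3@9, authorship 1.4.2..3..
After op 5 (move_left): buffer="rcrorqprri" (len 10), cursors c1@1 c4@3 c2@5 c3@8, authorship 1.4.2..3..
After op 6 (insert('i')): buffer="ricrioriqpriri" (len 14), cursors c1@2 c4@5 c2@8 c3@12, authorship 11.44.22..33..
Authorship (.=original, N=cursor N): 1 1 . 4 4 . 2 2 . . 3 3 . .
Index 6: author = 2

Answer: cursor 2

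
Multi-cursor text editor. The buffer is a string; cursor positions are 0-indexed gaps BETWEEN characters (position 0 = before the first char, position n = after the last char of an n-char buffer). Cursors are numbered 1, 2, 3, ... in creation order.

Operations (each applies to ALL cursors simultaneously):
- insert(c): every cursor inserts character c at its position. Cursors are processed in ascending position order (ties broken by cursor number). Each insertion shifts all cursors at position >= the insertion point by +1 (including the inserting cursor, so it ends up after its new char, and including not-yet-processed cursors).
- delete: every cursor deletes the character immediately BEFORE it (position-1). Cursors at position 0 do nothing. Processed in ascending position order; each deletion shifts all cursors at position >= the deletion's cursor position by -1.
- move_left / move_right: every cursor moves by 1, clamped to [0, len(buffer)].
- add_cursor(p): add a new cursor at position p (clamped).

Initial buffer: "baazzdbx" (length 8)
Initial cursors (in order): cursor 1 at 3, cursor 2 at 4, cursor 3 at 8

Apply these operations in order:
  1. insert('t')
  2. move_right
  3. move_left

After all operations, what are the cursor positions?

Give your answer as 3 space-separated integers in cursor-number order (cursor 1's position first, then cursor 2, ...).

Answer: 4 6 10

Derivation:
After op 1 (insert('t')): buffer="baatztzdbxt" (len 11), cursors c1@4 c2@6 c3@11, authorship ...1.2....3
After op 2 (move_right): buffer="baatztzdbxt" (len 11), cursors c1@5 c2@7 c3@11, authorship ...1.2....3
After op 3 (move_left): buffer="baatztzdbxt" (len 11), cursors c1@4 c2@6 c3@10, authorship ...1.2....3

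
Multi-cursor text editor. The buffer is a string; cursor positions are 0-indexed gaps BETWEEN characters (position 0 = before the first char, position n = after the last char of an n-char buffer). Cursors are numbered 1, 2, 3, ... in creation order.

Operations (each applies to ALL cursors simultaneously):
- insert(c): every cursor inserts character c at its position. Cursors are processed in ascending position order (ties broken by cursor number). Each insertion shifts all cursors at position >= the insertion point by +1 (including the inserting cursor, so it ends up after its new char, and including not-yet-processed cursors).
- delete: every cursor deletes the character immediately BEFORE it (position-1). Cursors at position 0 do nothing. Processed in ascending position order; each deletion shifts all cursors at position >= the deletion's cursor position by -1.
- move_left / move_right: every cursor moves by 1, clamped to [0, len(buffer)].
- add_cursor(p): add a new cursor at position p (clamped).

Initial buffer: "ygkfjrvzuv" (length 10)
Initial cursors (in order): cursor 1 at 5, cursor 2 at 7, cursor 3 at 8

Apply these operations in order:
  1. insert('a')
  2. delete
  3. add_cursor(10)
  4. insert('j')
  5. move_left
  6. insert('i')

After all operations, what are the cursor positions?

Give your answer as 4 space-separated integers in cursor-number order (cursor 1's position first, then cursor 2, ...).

After op 1 (insert('a')): buffer="ygkfjarvazauv" (len 13), cursors c1@6 c2@9 c3@11, authorship .....1..2.3..
After op 2 (delete): buffer="ygkfjrvzuv" (len 10), cursors c1@5 c2@7 c3@8, authorship ..........
After op 3 (add_cursor(10)): buffer="ygkfjrvzuv" (len 10), cursors c1@5 c2@7 c3@8 c4@10, authorship ..........
After op 4 (insert('j')): buffer="ygkfjjrvjzjuvj" (len 14), cursors c1@6 c2@9 c3@11 c4@14, authorship .....1..2.3..4
After op 5 (move_left): buffer="ygkfjjrvjzjuvj" (len 14), cursors c1@5 c2@8 c3@10 c4@13, authorship .....1..2.3..4
After op 6 (insert('i')): buffer="ygkfjijrvijzijuvij" (len 18), cursors c1@6 c2@10 c3@13 c4@17, authorship .....11..22.33..44

Answer: 6 10 13 17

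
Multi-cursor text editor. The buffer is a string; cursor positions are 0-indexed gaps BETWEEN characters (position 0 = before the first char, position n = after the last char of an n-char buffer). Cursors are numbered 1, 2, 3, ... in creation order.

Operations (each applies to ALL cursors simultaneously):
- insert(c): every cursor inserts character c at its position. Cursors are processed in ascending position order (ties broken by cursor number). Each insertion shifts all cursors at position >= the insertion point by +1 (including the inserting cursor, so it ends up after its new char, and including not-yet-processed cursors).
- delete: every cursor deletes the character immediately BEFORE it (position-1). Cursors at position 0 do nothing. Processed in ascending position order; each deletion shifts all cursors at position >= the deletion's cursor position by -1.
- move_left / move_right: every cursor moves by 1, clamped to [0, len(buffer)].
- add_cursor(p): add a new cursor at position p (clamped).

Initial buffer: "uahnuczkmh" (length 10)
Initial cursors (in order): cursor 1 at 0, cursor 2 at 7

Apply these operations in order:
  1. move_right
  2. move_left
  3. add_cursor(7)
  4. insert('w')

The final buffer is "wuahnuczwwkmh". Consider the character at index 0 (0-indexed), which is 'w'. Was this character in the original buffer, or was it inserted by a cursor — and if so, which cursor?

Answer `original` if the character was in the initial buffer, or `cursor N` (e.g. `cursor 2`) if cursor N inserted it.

Answer: cursor 1

Derivation:
After op 1 (move_right): buffer="uahnuczkmh" (len 10), cursors c1@1 c2@8, authorship ..........
After op 2 (move_left): buffer="uahnuczkmh" (len 10), cursors c1@0 c2@7, authorship ..........
After op 3 (add_cursor(7)): buffer="uahnuczkmh" (len 10), cursors c1@0 c2@7 c3@7, authorship ..........
After op 4 (insert('w')): buffer="wuahnuczwwkmh" (len 13), cursors c1@1 c2@10 c3@10, authorship 1.......23...
Authorship (.=original, N=cursor N): 1 . . . . . . . 2 3 . . .
Index 0: author = 1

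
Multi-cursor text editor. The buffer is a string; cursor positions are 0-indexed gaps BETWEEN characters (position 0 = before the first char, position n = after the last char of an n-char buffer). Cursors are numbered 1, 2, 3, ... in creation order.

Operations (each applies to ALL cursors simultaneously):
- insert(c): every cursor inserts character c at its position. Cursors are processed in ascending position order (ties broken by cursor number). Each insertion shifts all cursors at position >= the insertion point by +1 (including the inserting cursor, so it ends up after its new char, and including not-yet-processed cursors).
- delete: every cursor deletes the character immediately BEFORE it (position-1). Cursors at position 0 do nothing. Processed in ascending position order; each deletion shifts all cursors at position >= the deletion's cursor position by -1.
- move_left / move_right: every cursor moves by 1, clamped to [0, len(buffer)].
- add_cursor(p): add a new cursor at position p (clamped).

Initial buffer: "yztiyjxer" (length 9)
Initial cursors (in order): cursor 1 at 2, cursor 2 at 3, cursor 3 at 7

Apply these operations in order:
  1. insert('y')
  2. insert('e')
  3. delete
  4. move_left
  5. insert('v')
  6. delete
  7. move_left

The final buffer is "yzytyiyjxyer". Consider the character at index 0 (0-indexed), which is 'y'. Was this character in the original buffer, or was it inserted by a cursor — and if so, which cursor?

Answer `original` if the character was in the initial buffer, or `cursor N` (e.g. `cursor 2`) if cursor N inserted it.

Answer: original

Derivation:
After op 1 (insert('y')): buffer="yzytyiyjxyer" (len 12), cursors c1@3 c2@5 c3@10, authorship ..1.2....3..
After op 2 (insert('e')): buffer="yzyetyeiyjxyeer" (len 15), cursors c1@4 c2@7 c3@13, authorship ..11.22....33..
After op 3 (delete): buffer="yzytyiyjxyer" (len 12), cursors c1@3 c2@5 c3@10, authorship ..1.2....3..
After op 4 (move_left): buffer="yzytyiyjxyer" (len 12), cursors c1@2 c2@4 c3@9, authorship ..1.2....3..
After op 5 (insert('v')): buffer="yzvytvyiyjxvyer" (len 15), cursors c1@3 c2@6 c3@12, authorship ..11.22....33..
After op 6 (delete): buffer="yzytyiyjxyer" (len 12), cursors c1@2 c2@4 c3@9, authorship ..1.2....3..
After op 7 (move_left): buffer="yzytyiyjxyer" (len 12), cursors c1@1 c2@3 c3@8, authorship ..1.2....3..
Authorship (.=original, N=cursor N): . . 1 . 2 . . . . 3 . .
Index 0: author = original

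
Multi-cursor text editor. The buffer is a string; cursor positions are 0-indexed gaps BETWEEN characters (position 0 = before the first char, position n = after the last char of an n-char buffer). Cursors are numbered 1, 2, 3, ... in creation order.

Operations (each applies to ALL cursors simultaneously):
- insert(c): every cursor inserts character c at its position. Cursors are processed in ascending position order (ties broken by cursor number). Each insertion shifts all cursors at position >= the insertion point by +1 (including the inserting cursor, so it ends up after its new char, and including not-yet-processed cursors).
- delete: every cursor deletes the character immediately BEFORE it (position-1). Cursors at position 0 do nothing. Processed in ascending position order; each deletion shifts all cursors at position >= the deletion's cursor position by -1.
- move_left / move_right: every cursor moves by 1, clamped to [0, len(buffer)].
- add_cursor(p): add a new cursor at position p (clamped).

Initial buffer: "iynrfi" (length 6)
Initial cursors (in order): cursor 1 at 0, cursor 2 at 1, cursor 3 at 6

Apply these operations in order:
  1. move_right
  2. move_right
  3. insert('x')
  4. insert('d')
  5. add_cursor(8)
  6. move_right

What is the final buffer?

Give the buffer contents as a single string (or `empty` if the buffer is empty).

Answer: iyxdnxdrfixd

Derivation:
After op 1 (move_right): buffer="iynrfi" (len 6), cursors c1@1 c2@2 c3@6, authorship ......
After op 2 (move_right): buffer="iynrfi" (len 6), cursors c1@2 c2@3 c3@6, authorship ......
After op 3 (insert('x')): buffer="iyxnxrfix" (len 9), cursors c1@3 c2@5 c3@9, authorship ..1.2...3
After op 4 (insert('d')): buffer="iyxdnxdrfixd" (len 12), cursors c1@4 c2@7 c3@12, authorship ..11.22...33
After op 5 (add_cursor(8)): buffer="iyxdnxdrfixd" (len 12), cursors c1@4 c2@7 c4@8 c3@12, authorship ..11.22...33
After op 6 (move_right): buffer="iyxdnxdrfixd" (len 12), cursors c1@5 c2@8 c4@9 c3@12, authorship ..11.22...33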